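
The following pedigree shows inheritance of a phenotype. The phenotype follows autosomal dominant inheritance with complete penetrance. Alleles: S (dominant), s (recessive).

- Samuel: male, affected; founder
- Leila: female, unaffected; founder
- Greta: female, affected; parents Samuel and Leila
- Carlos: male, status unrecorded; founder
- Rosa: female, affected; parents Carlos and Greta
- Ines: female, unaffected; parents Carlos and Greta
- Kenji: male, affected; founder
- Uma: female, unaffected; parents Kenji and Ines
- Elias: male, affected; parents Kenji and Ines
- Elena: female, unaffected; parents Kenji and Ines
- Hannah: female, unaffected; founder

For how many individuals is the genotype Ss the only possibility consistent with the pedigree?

3

Obligate heterozygotes: Greta is affected so carries S and received s from Leila (ss), so Greta is Ss; Kenji is affected so carries S and passed s to Uma (ss), so Kenji is Ss; Elias is affected so carries S and received s from Ines (ss), so Elias is Ss.
Every other individual is either homozygous by phenotype or has at least one consistent homozygous assignment, so the count is 3.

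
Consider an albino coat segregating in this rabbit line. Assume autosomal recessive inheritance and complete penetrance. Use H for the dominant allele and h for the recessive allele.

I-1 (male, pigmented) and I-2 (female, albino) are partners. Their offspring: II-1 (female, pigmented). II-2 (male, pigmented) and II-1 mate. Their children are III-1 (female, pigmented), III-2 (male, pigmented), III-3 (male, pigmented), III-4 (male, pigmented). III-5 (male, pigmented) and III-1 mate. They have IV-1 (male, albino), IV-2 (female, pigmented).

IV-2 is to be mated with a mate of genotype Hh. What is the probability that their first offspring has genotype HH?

1/3

III-5 is pigmented so carries H and passed h to IV-1 (hh), so III-5 is Hh.
III-1 is pigmented so carries H and passed h to IV-1 (hh), so III-1 is Hh.
IV-2 is a pigmented offspring of III-5 (Hh) × III-1 (Hh), whose cross gives 1/4 HH : 1/2 Hh : 1/4 hh; conditioning on being pigmented, IV-2 is HH with probability 1/3, Hh with probability 2/3.
Summing over parental genotype combinations, P(offspring has genotype HH) = 1/3·1/2 + 2/3·1/4 = 1/3.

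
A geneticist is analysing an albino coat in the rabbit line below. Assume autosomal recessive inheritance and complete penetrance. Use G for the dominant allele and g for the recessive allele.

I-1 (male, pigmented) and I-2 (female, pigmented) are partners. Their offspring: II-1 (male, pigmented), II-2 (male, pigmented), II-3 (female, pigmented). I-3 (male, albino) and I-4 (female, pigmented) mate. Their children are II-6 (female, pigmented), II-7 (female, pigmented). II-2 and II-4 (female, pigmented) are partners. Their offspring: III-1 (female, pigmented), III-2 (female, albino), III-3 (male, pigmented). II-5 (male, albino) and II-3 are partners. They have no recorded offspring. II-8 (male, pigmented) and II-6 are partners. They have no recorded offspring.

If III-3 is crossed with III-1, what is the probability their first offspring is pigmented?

8/9

II-2 is pigmented so carries G and passed g to III-2 (gg), so II-2 is Gg.
II-4 is pigmented so carries G and passed g to III-2 (gg), so II-4 is Gg.
III-3 is a pigmented offspring of II-2 (Gg) × II-4 (Gg), whose cross gives 1/4 GG : 1/2 Gg : 1/4 gg; conditioning on being pigmented, III-3 is GG with probability 1/3, Gg with probability 2/3.
III-1 is a pigmented offspring of II-2 (Gg) × II-4 (Gg), whose cross gives 1/4 GG : 1/2 Gg : 1/4 gg; conditioning on being pigmented, III-1 is GG with probability 1/3, Gg with probability 2/3.
Summing over parental genotype combinations, P(offspring is pigmented) = 1/9·1 + 2/9·1 + 2/9·1 + 4/9·3/4 = 8/9.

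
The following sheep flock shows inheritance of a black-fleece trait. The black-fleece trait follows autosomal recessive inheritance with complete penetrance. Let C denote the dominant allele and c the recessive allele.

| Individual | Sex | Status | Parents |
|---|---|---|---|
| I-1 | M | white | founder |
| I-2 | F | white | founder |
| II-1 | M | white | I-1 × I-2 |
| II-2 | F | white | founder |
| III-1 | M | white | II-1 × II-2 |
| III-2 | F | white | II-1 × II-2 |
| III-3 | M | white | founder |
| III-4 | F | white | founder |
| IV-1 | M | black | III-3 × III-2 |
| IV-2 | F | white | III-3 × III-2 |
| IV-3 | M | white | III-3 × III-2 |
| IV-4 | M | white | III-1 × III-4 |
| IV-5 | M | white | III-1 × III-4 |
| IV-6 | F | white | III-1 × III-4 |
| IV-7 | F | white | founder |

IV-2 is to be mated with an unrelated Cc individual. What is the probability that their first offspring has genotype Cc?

1/2

III-3 is white so carries C and passed c to IV-1 (cc), so III-3 is Cc.
III-2 is white so carries C and passed c to IV-1 (cc), so III-2 is Cc.
IV-2 is a white offspring of III-3 (Cc) × III-2 (Cc), whose cross gives 1/4 CC : 1/2 Cc : 1/4 cc; conditioning on being white, IV-2 is CC with probability 1/3, Cc with probability 2/3.
Summing over parental genotype combinations, P(offspring has genotype Cc) = 1/3·1/2 + 2/3·1/2 = 1/2.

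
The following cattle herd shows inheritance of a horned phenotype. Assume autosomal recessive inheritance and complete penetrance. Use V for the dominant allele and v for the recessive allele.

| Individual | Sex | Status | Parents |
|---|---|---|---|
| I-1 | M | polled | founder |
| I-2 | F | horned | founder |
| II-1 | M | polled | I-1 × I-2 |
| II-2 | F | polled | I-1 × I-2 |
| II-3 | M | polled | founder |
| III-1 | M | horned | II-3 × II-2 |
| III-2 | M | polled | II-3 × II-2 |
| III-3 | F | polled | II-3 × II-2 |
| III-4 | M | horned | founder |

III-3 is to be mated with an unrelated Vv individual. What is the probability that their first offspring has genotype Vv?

II-3 is polled so carries V and passed v to III-1 (vv), so II-3 is Vv.
II-2 is polled so carries V and received v from I-2 (vv), so II-2 is Vv.
III-3 is a polled offspring of II-3 (Vv) × II-2 (Vv), whose cross gives 1/4 VV : 1/2 Vv : 1/4 vv; conditioning on being polled, III-3 is VV with probability 1/3, Vv with probability 2/3.
Summing over parental genotype combinations, P(offspring has genotype Vv) = 1/3·1/2 + 2/3·1/2 = 1/2.

1/2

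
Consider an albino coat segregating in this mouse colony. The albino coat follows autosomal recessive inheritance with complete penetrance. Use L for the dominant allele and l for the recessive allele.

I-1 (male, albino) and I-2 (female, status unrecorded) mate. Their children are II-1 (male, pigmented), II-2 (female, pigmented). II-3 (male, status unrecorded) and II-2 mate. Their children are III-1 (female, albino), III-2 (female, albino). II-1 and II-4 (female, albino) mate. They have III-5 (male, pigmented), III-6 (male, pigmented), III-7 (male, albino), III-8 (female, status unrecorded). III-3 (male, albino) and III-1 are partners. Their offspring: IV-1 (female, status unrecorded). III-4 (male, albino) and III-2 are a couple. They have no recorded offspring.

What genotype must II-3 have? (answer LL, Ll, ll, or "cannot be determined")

II-3's phenotype is unrecorded, and no parent or child forces a single allele at both positions; consistent genotype assignments exist with II-3 as Ll or ll.

cannot be determined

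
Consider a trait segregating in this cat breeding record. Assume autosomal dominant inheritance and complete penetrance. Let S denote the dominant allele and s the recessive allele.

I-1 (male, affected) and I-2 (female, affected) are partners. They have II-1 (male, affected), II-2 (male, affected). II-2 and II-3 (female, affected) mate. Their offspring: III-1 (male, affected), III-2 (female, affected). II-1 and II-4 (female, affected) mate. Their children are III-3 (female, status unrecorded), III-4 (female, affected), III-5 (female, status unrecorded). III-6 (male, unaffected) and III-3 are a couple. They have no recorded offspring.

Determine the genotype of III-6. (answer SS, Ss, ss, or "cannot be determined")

III-6 is unaffected, so III-6 is ss.

ss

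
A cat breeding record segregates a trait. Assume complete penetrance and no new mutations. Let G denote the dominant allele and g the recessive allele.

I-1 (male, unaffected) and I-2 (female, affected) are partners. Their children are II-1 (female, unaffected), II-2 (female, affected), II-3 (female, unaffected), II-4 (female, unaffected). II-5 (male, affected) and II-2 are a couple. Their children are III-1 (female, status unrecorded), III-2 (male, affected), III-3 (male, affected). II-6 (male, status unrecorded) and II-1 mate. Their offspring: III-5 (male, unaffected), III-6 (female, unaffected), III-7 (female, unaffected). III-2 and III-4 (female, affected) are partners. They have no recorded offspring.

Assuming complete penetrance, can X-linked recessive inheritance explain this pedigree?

Under X-linked recessive, II-2 (affected, female) cannot arise from I-1 (unaffected) × I-2 (affected).

No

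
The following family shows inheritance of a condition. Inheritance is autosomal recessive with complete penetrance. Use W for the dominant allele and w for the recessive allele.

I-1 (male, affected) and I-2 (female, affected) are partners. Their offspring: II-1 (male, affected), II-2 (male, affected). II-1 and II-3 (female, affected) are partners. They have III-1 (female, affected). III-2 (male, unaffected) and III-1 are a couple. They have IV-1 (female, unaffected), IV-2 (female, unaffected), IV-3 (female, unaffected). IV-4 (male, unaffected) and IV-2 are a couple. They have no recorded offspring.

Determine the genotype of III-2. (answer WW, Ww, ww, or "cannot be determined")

cannot be determined

III-2's phenotype allows WW or Ww, and no parent or child forces a single allele at both positions; consistent genotype assignments exist with III-2 as WW or Ww.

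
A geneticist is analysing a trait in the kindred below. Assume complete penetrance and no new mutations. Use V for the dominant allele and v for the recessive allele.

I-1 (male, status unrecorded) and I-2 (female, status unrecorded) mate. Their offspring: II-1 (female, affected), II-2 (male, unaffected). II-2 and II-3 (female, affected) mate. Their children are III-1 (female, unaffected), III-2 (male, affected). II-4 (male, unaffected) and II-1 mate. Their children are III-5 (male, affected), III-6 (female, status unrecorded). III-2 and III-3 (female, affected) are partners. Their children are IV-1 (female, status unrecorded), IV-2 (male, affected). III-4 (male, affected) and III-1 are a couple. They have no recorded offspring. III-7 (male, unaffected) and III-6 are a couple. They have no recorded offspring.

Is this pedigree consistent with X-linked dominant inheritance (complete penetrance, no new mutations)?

Yes

A consistent assignment under X-linked dominant exists: I-1 X^V Y, I-2 X^V X^v, II-1 X^V X^V, II-2 X^v Y, II-3 X^V X^v, II-4 X^v Y, III-1 X^v X^v, III-2 X^V Y, III-3 X^V X^V, III-4 X^V Y, III-5 X^V Y, III-6 X^V X^v, III-7 X^v Y, IV-1 X^V X^V, IV-2 X^V Y.
In this assignment every recorded phenotype matches its genotype and every non-founder's genotype is obtainable from its parents' genotypes, so the pedigree is consistent.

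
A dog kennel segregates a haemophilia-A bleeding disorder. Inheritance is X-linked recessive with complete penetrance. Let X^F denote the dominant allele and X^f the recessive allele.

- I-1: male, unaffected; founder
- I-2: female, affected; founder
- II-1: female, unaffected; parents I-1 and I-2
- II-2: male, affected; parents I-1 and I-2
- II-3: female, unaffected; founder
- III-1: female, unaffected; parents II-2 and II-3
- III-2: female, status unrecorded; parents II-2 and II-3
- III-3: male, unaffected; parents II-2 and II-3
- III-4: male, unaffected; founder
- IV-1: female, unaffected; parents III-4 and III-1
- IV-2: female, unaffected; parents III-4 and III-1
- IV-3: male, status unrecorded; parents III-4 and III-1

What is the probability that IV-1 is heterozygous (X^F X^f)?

1/2

III-4 is unaffected, so III-4 is X^F Y.
III-1 is unaffected so carries F and received f from II-2 (X^f Y), so III-1 is X^F X^f.
Their cross gives offspring ratios 1/2 X^F X^F : 1/2 X^F X^f. Conditioning on IV-1 being unaffected, P(X^F X^f) = 1/2 / 1 = 1/2.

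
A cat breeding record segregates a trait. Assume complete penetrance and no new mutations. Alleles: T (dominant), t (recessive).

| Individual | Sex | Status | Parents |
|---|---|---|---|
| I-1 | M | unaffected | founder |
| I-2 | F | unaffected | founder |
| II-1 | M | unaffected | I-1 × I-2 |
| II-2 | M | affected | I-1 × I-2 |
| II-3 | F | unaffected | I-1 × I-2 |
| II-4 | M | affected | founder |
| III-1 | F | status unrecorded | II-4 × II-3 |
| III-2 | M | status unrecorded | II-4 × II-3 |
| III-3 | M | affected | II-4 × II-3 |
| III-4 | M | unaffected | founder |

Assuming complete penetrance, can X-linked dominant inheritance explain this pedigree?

Under X-linked dominant, II-2 (affected, male) cannot arise from I-1 (unaffected) × I-2 (unaffected).

No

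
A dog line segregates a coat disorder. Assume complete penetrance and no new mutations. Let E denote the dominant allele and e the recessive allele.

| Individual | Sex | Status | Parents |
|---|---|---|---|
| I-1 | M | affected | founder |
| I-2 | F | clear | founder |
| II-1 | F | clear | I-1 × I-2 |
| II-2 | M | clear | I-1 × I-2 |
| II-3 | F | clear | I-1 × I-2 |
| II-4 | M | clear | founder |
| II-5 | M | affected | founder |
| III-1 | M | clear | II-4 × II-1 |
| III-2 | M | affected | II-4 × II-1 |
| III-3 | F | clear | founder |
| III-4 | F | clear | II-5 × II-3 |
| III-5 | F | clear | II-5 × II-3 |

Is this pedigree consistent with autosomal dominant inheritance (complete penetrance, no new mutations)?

No

Under autosomal dominant, III-2 (affected, male) cannot arise from II-4 (clear) × II-1 (clear).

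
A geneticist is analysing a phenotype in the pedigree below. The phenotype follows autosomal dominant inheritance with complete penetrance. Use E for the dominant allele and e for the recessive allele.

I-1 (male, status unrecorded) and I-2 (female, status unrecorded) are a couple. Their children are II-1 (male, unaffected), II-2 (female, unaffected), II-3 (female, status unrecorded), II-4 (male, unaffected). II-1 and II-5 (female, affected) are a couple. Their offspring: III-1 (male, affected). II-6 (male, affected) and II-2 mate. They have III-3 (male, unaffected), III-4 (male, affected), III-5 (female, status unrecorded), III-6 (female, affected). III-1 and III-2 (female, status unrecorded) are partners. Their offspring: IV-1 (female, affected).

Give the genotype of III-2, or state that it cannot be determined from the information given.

cannot be determined

III-2's phenotype is unrecorded, and no parent or child forces a single allele at both positions; consistent genotype assignments exist with III-2 as EE or Ee or ee.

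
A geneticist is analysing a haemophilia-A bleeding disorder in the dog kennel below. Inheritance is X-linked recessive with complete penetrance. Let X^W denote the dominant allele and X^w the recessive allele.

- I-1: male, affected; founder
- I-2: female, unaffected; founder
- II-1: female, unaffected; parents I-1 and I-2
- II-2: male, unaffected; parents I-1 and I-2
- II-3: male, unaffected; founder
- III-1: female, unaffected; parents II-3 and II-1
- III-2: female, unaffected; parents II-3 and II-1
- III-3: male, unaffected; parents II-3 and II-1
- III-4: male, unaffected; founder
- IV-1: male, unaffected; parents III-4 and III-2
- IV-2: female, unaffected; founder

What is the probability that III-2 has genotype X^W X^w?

1/3

II-3 is unaffected, so II-3 is X^W Y.
II-1 is unaffected so carries W and received w from I-1 (X^w Y), so II-1 is X^W X^w.
Their cross gives offspring ratios 1/2 X^W X^W : 1/2 X^W X^w. Conditioning on III-2 being unaffected, P(X^W X^w) = 1/2 / 1 = 1/2 before taking III-2's own offspring into account.
III-4 is unaffected, so III-4 is X^W Y.
Now use III-2's offspring. Probability of each recorded status — unaffected son IV-1: 1/2 if III-2 is X^W X^w, 1 if X^W X^W.
Bayes: P(X^W X^w) = 1/2·1/2 / (1/2·1/2 + 1/2·1) = 1/3.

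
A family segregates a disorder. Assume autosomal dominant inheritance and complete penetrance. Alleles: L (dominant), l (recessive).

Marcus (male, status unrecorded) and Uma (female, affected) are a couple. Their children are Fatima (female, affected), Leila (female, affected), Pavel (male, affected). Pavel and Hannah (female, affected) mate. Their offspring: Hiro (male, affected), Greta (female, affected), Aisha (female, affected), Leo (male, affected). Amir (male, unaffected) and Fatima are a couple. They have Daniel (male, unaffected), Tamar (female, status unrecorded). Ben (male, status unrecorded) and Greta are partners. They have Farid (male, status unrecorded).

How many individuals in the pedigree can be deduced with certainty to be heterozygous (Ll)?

1

Obligate heterozygotes: Fatima is affected so carries L and passed l to Daniel (ll), so Fatima is Ll.
Every other individual is either homozygous by phenotype or has at least one consistent homozygous assignment, so the count is 1.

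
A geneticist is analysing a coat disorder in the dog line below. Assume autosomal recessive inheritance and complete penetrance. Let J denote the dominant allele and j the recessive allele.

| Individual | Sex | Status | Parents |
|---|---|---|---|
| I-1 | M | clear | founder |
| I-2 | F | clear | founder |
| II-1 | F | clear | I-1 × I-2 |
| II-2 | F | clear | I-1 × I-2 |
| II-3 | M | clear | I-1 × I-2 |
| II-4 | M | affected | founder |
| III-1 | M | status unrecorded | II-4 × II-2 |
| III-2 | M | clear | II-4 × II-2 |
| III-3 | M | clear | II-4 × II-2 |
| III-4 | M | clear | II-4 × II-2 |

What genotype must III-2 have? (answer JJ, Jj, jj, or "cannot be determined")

From phenotype alone, III-2 is JJ or Jj.
III-2 is clear so carries J and received j from II-4 (jj), so III-2 is Jj.

Jj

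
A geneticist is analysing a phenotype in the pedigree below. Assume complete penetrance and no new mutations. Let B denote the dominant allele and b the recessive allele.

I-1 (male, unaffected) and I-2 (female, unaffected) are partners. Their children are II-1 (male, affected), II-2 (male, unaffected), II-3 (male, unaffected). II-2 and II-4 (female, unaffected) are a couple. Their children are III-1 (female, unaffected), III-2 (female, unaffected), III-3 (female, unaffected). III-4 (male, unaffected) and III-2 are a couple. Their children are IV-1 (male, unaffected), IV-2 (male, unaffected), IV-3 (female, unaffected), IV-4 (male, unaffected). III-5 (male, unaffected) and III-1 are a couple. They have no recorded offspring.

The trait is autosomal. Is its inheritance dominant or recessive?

I-1 and I-2 are both unaffected yet have an affected child II-1. Under dominance, an affected child requires at least one affected parent, so the trait cannot be dominant.

recessive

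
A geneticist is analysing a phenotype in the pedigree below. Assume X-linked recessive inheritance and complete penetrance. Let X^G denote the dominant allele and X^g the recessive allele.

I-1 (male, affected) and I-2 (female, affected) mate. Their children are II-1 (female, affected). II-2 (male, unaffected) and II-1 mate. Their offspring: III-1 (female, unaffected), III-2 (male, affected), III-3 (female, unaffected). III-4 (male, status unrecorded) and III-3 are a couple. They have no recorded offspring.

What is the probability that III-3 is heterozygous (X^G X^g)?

1

III-3 is unaffected so carries G and received g from II-1 (X^g X^g), so III-3 is X^G X^g, giving P(X^G X^g) = 1.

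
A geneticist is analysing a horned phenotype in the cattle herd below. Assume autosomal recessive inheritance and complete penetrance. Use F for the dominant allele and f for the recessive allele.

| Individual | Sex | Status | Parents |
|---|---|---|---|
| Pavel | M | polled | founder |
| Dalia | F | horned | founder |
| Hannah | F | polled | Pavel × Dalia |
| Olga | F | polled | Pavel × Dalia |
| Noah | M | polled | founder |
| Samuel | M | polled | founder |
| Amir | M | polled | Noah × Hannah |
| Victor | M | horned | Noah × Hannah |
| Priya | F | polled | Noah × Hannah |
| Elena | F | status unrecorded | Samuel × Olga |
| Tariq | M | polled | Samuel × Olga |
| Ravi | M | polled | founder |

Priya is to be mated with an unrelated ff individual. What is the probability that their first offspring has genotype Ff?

Noah is polled so carries F and passed f to Victor (ff), so Noah is Ff.
Hannah is polled so carries F and received f from Dalia (ff), so Hannah is Ff.
Priya is a polled offspring of Noah (Ff) × Hannah (Ff), whose cross gives 1/4 FF : 1/2 Ff : 1/4 ff; conditioning on being polled, Priya is FF with probability 1/3, Ff with probability 2/3.
Summing over parental genotype combinations, P(offspring has genotype Ff) = 1/3·1 + 2/3·1/2 = 2/3.

2/3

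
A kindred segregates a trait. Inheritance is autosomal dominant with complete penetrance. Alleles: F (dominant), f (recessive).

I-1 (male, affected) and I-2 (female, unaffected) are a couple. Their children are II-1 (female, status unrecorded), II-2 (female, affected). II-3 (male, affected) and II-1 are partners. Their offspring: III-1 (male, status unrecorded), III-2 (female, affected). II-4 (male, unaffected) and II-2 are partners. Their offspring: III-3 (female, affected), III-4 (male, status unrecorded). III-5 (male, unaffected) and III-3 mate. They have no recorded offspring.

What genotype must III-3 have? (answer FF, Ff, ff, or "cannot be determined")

From phenotype alone, III-3 is FF or Ff.
III-3 is affected so carries F and received f from II-4 (ff), so III-3 is Ff.

Ff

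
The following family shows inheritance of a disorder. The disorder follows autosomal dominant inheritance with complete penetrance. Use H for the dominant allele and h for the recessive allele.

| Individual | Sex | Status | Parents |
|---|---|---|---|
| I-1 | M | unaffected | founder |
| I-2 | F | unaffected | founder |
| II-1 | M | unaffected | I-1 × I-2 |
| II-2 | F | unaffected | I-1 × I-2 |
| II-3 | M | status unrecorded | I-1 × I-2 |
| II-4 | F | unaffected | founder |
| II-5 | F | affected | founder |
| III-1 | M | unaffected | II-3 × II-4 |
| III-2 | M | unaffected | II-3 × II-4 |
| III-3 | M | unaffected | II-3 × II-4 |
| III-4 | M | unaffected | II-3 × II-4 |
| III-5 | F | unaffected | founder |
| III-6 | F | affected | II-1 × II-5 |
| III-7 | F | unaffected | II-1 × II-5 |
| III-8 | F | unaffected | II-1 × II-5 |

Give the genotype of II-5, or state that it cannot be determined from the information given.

Hh

From phenotype alone, II-5 is HH or Hh.
II-5 is affected so carries H and passed h to III-7 (hh), so II-5 is Hh.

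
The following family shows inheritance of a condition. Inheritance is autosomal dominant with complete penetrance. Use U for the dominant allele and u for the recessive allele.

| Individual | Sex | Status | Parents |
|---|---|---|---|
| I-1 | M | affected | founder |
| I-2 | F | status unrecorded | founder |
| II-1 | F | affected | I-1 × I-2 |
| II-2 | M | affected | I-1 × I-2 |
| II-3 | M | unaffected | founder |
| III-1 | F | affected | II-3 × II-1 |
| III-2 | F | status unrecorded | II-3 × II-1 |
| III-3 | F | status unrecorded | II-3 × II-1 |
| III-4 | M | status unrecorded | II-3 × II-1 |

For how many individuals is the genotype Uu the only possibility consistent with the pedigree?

1

Obligate heterozygotes: III-1 is affected so carries U and received u from II-3 (uu), so III-1 is Uu.
Every other individual is either homozygous by phenotype or has at least one consistent homozygous assignment, so the count is 1.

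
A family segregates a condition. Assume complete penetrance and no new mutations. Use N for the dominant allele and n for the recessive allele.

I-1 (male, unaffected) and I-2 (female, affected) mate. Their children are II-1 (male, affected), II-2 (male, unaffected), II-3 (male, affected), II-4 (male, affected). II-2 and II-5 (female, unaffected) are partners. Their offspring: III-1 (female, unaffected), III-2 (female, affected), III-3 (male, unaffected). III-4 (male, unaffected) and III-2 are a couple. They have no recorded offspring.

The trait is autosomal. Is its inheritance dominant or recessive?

recessive

II-2 and II-5 are both unaffected yet have an affected child III-2. Under dominance, an affected child requires at least one affected parent, so the trait cannot be dominant.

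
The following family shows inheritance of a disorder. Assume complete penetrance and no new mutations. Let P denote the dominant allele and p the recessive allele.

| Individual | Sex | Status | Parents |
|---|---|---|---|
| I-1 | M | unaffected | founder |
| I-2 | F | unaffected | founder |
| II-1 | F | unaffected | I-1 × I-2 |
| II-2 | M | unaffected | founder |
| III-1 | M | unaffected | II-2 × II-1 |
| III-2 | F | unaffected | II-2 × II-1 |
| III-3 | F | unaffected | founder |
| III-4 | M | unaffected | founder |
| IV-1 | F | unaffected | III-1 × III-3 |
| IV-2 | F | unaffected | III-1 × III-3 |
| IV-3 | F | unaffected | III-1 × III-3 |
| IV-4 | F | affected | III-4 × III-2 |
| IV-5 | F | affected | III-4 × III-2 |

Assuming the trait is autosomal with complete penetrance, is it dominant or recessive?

recessive

III-4 and III-2 are both unaffected yet have an affected child IV-4. Under dominance, an affected child requires at least one affected parent, so the trait cannot be dominant.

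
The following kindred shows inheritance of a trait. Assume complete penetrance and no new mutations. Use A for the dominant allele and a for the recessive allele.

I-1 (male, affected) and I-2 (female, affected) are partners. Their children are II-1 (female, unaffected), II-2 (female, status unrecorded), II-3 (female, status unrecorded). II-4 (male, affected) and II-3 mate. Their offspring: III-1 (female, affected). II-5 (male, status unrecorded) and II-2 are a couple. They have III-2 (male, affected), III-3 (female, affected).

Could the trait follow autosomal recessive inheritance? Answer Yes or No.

Under autosomal recessive, II-1 (unaffected, female) cannot arise from I-1 (affected) × I-2 (affected).

No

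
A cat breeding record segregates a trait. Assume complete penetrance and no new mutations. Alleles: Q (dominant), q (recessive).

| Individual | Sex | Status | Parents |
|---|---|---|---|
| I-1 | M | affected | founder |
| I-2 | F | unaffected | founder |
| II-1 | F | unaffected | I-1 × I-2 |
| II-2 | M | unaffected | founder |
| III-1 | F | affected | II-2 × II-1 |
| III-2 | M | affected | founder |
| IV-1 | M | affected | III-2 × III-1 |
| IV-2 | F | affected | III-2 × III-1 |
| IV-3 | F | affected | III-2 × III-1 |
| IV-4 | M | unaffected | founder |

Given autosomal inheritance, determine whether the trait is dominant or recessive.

recessive

II-2 and II-1 are both unaffected yet have an affected child III-1. Under dominance, an affected child requires at least one affected parent, so the trait cannot be dominant.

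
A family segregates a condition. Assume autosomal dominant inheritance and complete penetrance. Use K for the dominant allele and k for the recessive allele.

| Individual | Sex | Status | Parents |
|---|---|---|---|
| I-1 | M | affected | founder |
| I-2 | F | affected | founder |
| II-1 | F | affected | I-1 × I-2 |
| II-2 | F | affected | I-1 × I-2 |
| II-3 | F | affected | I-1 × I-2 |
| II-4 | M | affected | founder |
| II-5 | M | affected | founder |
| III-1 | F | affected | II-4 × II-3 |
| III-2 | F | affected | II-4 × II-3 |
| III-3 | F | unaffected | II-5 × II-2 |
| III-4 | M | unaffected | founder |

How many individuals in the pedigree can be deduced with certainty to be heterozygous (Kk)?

Obligate heterozygotes: II-2 is affected so carries K and passed k to III-3 (kk), so II-2 is Kk; II-5 is affected so carries K and passed k to III-3 (kk), so II-5 is Kk.
Every other individual is either homozygous by phenotype or has at least one consistent homozygous assignment, so the count is 2.

2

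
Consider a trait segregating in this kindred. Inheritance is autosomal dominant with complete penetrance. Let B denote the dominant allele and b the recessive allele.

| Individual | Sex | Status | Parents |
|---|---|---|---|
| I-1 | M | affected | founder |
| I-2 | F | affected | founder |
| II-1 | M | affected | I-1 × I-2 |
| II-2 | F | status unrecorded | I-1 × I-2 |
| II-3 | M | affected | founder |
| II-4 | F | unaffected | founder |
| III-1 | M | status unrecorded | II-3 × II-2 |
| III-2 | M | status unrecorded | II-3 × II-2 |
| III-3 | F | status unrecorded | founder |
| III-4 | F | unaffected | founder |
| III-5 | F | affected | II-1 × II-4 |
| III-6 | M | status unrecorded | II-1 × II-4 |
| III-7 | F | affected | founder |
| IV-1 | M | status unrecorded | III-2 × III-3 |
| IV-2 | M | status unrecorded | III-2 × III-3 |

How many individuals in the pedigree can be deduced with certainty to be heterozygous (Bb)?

1

Obligate heterozygotes: III-5 is affected so carries B and received b from II-4 (bb), so III-5 is Bb.
Every other individual is either homozygous by phenotype or has at least one consistent homozygous assignment, so the count is 1.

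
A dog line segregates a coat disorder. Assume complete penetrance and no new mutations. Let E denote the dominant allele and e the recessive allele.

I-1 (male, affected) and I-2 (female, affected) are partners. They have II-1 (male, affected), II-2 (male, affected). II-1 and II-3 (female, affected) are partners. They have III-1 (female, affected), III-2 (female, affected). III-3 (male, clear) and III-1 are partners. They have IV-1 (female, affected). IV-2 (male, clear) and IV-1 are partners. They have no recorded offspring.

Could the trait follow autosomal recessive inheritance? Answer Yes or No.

Yes

A consistent assignment under autosomal recessive exists: I-1 ee, I-2 ee, II-1 ee, II-2 ee, II-3 ee, III-1 ee, III-2 ee, III-3 Ee, IV-1 ee, IV-2 EE.
In this assignment every recorded phenotype matches its genotype and every non-founder's genotype is obtainable from its parents' genotypes, so the pedigree is consistent.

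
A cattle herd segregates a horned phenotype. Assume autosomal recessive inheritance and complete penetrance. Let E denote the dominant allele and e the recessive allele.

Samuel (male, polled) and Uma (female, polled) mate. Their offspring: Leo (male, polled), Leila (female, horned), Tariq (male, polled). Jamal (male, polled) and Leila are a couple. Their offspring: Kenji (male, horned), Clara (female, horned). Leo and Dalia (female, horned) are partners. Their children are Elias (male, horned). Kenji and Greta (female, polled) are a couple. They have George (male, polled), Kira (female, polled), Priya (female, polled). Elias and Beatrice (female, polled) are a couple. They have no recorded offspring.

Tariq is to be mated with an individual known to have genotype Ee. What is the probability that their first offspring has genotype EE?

1/3

Samuel is polled so carries E and passed e to Leila (ee), so Samuel is Ee.
Uma is polled so carries E and passed e to Leila (ee), so Uma is Ee.
Tariq is a polled offspring of Samuel (Ee) × Uma (Ee), whose cross gives 1/4 EE : 1/2 Ee : 1/4 ee; conditioning on being polled, Tariq is EE with probability 1/3, Ee with probability 2/3.
Summing over parental genotype combinations, P(offspring has genotype EE) = 1/3·1/2 + 2/3·1/4 = 1/3.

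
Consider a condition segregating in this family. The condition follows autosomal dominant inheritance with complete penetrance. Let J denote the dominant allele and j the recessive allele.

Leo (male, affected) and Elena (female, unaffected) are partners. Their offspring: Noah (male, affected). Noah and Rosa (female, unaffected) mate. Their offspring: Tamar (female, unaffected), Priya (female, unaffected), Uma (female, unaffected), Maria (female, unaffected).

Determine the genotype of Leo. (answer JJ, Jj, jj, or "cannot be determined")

cannot be determined

Leo's phenotype allows JJ or Jj, and no parent or child forces a single allele at both positions; consistent genotype assignments exist with Leo as JJ or Jj.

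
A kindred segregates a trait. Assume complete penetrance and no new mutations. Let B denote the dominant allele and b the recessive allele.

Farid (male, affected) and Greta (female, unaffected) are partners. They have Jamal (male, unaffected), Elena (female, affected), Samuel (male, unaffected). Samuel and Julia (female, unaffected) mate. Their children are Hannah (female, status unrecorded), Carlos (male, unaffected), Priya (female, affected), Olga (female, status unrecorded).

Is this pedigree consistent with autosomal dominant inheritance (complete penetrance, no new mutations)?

No

Under autosomal dominant, Priya (affected, female) cannot arise from Samuel (unaffected) × Julia (unaffected).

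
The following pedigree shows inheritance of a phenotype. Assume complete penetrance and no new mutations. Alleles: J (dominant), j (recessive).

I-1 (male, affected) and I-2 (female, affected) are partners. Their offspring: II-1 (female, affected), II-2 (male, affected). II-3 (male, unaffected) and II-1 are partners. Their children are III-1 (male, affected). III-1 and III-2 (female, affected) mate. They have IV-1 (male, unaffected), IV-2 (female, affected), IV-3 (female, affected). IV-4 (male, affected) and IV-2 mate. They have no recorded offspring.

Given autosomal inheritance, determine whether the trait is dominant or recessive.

III-1 and III-2 are both affected yet have an unaffected child IV-1. Under a recessive model two affected parents are homozygous and every child would be affected, so the trait cannot be recessive.

dominant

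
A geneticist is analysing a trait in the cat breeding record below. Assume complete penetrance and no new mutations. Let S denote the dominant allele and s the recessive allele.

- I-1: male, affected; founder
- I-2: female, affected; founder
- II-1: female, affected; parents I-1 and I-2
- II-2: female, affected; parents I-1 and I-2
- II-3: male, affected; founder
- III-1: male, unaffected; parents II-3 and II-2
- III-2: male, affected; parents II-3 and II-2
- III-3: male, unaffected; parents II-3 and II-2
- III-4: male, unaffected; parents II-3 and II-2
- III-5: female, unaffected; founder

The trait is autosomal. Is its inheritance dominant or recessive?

dominant

II-3 and II-2 are both affected yet have an unaffected child III-1. Under a recessive model two affected parents are homozygous and every child would be affected, so the trait cannot be recessive.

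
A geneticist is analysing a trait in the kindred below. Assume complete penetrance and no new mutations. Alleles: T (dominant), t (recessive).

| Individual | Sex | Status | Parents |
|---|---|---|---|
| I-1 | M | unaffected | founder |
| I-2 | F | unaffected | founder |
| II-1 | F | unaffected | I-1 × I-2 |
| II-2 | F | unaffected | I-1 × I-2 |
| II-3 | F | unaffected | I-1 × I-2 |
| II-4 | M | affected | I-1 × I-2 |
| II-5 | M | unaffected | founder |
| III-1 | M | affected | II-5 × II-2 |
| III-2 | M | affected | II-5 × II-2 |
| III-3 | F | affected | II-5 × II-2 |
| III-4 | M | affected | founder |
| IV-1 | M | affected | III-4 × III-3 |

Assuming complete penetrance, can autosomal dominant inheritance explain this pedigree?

No

Under autosomal dominant, II-4 (affected, male) cannot arise from I-1 (unaffected) × I-2 (unaffected).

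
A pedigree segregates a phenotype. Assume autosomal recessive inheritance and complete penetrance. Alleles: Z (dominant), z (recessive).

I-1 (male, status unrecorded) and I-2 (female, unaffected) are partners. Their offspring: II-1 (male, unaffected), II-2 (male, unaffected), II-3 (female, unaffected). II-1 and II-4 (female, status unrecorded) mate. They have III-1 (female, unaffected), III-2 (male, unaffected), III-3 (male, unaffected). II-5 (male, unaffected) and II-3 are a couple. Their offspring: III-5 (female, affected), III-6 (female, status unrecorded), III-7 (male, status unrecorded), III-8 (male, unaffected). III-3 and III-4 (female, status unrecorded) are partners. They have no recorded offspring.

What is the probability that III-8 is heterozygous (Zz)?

2/3

II-5 is unaffected so carries Z and passed z to III-5 (zz), so II-5 is Zz.
II-3 is unaffected so carries Z and passed z to III-5 (zz), so II-3 is Zz.
Their cross gives offspring ratios 1/4 ZZ : 1/2 Zz : 1/4 zz. Conditioning on III-8 being unaffected, P(Zz) = 1/2 / 3/4 = 2/3.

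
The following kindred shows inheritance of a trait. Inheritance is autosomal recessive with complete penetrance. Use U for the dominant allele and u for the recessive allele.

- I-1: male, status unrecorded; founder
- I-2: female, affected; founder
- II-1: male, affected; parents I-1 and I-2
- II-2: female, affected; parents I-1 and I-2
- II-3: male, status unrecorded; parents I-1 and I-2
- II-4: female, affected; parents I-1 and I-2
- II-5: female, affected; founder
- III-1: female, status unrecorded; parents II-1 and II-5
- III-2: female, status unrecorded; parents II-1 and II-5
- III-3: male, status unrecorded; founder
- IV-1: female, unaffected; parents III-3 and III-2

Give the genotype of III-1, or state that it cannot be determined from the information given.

uu

From phenotype alone, III-1 is UU or Uu or uu.
III-1 received u from II-1 (uu) and received u from II-5 (uu), so III-1 is uu.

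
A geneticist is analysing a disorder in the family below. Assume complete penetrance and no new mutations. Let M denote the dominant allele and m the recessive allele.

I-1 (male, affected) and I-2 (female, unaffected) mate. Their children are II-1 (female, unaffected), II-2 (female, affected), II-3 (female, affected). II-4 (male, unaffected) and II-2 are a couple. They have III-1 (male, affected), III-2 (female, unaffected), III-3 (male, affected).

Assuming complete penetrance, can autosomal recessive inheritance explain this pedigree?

A consistent assignment under autosomal recessive exists: I-1 mm, I-2 Mm, II-1 Mm, II-2 mm, II-3 mm, II-4 Mm, III-1 mm, III-2 Mm, III-3 mm.
In this assignment every recorded phenotype matches its genotype and every non-founder's genotype is obtainable from its parents' genotypes, so the pedigree is consistent.

Yes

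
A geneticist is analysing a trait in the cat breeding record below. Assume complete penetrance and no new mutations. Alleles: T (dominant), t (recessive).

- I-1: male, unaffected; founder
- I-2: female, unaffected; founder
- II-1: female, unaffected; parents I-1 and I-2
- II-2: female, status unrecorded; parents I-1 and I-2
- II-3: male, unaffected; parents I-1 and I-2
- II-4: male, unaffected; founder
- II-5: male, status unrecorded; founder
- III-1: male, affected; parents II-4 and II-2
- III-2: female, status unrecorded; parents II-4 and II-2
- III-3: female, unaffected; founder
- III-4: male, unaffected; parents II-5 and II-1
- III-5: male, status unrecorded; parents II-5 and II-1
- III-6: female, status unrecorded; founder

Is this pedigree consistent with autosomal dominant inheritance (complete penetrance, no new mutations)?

No assignment of genotypes under autosomal dominant satisfies every parent–offspring relationship, so the pedigree is inconsistent.

No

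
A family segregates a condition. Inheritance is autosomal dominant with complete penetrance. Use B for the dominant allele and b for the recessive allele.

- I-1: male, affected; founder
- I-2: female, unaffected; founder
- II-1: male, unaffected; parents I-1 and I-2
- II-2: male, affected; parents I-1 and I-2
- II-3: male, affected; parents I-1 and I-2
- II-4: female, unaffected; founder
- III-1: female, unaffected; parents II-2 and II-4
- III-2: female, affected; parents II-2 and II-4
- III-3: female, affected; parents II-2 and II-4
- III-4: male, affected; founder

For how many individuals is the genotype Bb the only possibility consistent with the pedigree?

5

Obligate heterozygotes: I-1 is affected so carries B and passed b to II-1 (bb), so I-1 is Bb; II-2 is affected so carries B and received b from I-2 (bb), so II-2 is Bb; II-3 is affected so carries B and received b from I-2 (bb), so II-3 is Bb; III-2 is affected so carries B and received b from II-4 (bb), so III-2 is Bb; III-3 is affected so carries B and received b from II-4 (bb), so III-3 is Bb.
Every other individual is either homozygous by phenotype or has at least one consistent homozygous assignment, so the count is 5.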